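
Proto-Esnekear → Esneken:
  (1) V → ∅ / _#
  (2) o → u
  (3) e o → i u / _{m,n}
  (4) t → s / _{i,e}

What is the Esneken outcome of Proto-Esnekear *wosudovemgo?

Esneken: *wosudovemgo > wosudovemg > wusuduvemg > wusuduvimg  (by apocope, vowel merger, pre-nasal raising)

wusuduvimg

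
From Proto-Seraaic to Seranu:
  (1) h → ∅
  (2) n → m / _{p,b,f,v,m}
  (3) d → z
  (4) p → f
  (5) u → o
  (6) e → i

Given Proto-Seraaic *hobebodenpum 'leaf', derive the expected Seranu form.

obibozimfom

Seranu: start from *hobebodenpum.
  rule 1 (h-loss): hobebodenpum → obebodenpum
  rule 2 (nasal place assimilation): obebodenpum → obebodempum
  rule 3 (unconditioned shift): obebodempum → obebozempum
  rule 4 (unconditioned shift): obebozempum → obebozemfum
  rule 5 (vowel merger): obebozemfum → obebozemfom
  rule 6 (vowel merger): obebozemfom → obibozimfom
  ⇒ Seranu obibozimfom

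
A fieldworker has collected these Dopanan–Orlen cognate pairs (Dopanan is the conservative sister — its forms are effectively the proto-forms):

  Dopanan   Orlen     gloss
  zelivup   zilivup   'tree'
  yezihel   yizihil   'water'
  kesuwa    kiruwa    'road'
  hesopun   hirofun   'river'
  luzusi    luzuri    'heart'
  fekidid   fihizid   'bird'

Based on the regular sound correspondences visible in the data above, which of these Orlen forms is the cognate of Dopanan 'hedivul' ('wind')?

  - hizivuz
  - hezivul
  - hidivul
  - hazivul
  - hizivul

zelivup ~ zilivup, yezihel ~ yizihil — Dopanan e corresponds to Orlen i after a consonant, before a consonant other than r, m, n, p, b, f, v.
fekidid ~ fihizid — Dopanan d corresponds to Orlen z between vowels (before a front vowel).
Applying these to Dopanan 'hedivul':
  hedivul → hidivul   (e→i after a consonant, before a consonant other than r, m, n, p, b, f, v)
  hidivul → hizivul   (d→z between vowels (before a front vowel))
So the Orlen cognate is 'hizivul'.

hizivul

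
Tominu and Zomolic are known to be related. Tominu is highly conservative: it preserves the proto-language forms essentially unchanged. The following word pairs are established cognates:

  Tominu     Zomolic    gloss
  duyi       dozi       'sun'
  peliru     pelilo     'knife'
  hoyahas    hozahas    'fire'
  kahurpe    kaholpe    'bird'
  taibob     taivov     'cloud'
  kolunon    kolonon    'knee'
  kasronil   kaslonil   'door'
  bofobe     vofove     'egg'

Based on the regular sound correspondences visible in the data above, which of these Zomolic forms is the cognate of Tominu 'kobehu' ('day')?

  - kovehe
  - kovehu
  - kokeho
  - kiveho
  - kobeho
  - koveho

koveho

bofobe ~ vofove — Tominu b corresponds to Zomolic v between vowels (before a front vowel).
peliru ~ pelilo — Tominu u corresponds to Zomolic o word-finally.
Applying these to Tominu 'kobehu':
  kobehu → kovehu   (b→v between vowels (before a front vowel))
  kovehu → koveho   (u→o word-finally)
So the Zomolic cognate is 'koveho'.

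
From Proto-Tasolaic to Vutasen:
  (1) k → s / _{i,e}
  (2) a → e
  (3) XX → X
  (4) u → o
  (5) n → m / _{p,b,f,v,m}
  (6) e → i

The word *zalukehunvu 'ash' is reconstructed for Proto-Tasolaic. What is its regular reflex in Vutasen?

zilosihomvo

Vutasen: start from *zalukehunvu.
  rule 1 (palatalisation): zalukehunvu → zalusehunvu
  rule 2 (vowel merger): zalusehunvu → zelusehunvu
  rule 3: no change — zelusehunvu
  rule 4 (vowel merger): zelusehunvu → zelosehonvo
  rule 5 (nasal place assimilation): zelosehonvo → zelosehomvo
  rule 6 (vowel merger): zelosehomvo → zilosihomvo
  ⇒ Vutasen zilosihomvo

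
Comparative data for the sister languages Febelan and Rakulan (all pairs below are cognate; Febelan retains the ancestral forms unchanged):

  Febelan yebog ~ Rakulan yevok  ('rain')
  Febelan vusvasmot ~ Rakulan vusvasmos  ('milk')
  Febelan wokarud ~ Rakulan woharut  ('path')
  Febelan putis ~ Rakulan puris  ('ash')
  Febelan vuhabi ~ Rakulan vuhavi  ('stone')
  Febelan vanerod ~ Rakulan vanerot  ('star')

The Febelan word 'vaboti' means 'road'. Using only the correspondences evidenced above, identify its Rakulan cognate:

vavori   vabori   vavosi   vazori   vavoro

vavori

yebog ~ yevok — Febelan b corresponds to Rakulan v between vowels (before a back vowel).
putis ~ puris — Febelan t corresponds to Rakulan r between vowels (before a front vowel).
Applying these to Febelan 'vaboti':
  vaboti → vavoti   (b→v between vowels (before a back vowel))
  vavoti → vavori   (t→r between vowels (before a front vowel))
So the Rakulan cognate is 'vavori'.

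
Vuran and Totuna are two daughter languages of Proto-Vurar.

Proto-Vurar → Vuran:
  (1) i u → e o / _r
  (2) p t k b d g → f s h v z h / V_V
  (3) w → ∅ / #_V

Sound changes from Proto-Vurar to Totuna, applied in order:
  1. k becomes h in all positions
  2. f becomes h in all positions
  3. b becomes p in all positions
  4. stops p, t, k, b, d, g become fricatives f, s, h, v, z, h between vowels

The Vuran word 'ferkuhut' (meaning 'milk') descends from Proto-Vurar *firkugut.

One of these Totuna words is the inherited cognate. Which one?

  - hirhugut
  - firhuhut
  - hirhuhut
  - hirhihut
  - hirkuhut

hirhuhut

Totuna: start from *firkugut.
  rule 1 (unconditioned shift): firkugut → firhugut
  rule 2 (unconditioned shift): firhugut → hirhugut
  rule 3: no change — hirhugut
  rule 4 (intervocalic lenition): hirhugut → hirhuhut
  ⇒ Totuna hirhuhut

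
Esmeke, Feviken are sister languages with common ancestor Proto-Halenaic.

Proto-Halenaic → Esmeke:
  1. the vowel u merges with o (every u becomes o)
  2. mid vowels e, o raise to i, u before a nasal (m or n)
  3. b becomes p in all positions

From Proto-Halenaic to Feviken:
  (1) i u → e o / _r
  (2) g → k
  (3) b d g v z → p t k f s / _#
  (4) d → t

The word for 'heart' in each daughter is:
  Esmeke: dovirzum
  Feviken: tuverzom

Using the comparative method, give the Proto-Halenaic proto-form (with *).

Position 1: Esmeke has d, Feviken has t. Esmeke preserves d here (none of its changes turn any other segment into d), so the proto-segment is *d.
Position 7: Esmeke has u, Feviken has o. Taking the neighbouring segments as reconstructed: Esmeke u could go back to *o or *u; Feviken o can only go back to *o — the one source consistent with every daughter is *o.
Position 4: Esmeke has i, Feviken has e. Taking the neighbouring segments as reconstructed: Esmeke i can only go back to *i; Feviken e could go back to *e or *i — the one source consistent with every daughter is *i.
This points to *duvirzom. Verify forward in each daughter:
Esmeke: *duvirzom
  duvirzom → dovirzom   [vowel merger]
  dovirzom → dovirzum   [pre-nasal raising]
  dovirzum (rule 3 does not apply)
  giving Esmeke dovirzum.
Feviken: *duvirzom
  duvirzom → duverzom   [pre-rhotic lowering]
  duverzom (rule 2 does not apply)
  duverzom (rule 3 does not apply)
  duverzom → tuverzom   [unconditioned shift]
  giving Feviken tuverzom.
Only *duvirzom yields all of Esmeke dovirzum, Feviken tuverzom.

*duvirzom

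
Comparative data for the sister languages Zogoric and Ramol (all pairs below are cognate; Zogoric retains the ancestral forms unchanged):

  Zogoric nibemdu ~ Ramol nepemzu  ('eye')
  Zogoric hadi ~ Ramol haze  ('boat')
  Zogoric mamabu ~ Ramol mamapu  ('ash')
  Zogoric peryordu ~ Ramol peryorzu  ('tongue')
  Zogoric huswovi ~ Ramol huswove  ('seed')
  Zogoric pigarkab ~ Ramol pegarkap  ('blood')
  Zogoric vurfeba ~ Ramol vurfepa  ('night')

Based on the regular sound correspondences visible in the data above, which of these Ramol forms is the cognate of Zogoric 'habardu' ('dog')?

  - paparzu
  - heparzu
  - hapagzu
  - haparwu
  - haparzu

vurfeba ~ vurfepa — Zogoric b corresponds to Ramol p between vowels (before a back vowel).
nibemdu ~ nepemzu, peryordu ~ peryorzu — Zogoric d corresponds to Ramol z after a consonant, before a back vowel.
Applying these to Zogoric 'habardu':
  habardu → hapardu   (b→p between vowels (before a back vowel))
  hapardu → haparzu   (d→z after a consonant, before a back vowel)
So the Ramol cognate is 'haparzu'.

haparzu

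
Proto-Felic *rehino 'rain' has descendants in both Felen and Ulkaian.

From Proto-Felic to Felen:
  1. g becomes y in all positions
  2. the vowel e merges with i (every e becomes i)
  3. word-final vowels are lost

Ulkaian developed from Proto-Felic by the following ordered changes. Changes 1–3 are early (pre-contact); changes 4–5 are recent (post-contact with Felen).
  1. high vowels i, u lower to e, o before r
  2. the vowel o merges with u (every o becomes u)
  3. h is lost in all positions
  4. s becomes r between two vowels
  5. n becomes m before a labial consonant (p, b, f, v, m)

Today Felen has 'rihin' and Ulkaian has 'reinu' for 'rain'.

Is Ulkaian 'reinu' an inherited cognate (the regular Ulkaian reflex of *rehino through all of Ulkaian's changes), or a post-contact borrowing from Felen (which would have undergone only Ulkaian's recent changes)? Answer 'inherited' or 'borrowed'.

If inherited, *rehino would pass through all of Ulkaian's changes:
Ulkaian: *rehino > rehinu > reinu  (by vowel merger, h-loss)
If borrowed from Felen 'rihin' after the early changes, it would undergo only the recent ones:
  rule 4 (rhotacism): no change (rihin)
  rule 5 (nasal place assimilation): no change (rihin)
  ⇒ as a loan: rihin
Ulkaian 'reinu' matches the inherited outcome exactly, so it is an inherited cognate, not a loan.

inherited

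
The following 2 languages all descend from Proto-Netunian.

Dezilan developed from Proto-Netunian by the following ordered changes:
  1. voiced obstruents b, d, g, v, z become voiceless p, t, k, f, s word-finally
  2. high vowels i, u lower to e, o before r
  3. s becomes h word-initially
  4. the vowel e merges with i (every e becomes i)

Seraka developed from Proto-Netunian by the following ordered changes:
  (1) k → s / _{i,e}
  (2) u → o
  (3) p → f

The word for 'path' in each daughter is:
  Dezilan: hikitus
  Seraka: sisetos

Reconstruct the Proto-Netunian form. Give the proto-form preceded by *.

*siketus

Position 1: Dezilan has h, Seraka has s. Taking the neighbouring segments as reconstructed: Dezilan h could go back to *s or *h; Seraka s could go back to *k or *s — the one source consistent with every daughter is *s.
Position 3: Dezilan has k, Seraka has s. Taking the neighbouring segments as reconstructed: Dezilan k can only go back to *k; Seraka s could go back to *k or *s — the one source consistent with every daughter is *k.
Position 6: Dezilan has u, Seraka has o. Dezilan preserves u here (none of its changes turn any other segment into u), so the proto-segment is *u.
Verify the candidate proto-form against each daughter:
Dezilan: *siketus
  siketus (rule 1 does not apply)
  siketus (rule 2 does not apply)
  siketus → hiketus   [debuccalisation]
  hiketus → hikitus   [vowel merger]
  giving Dezilan hikitus.
Seraka: *siketus > sisetus > sisetos  (by palatalisation, vowel merger)
Only *siketus yields all of Dezilan hikitus, Seraka sisetos.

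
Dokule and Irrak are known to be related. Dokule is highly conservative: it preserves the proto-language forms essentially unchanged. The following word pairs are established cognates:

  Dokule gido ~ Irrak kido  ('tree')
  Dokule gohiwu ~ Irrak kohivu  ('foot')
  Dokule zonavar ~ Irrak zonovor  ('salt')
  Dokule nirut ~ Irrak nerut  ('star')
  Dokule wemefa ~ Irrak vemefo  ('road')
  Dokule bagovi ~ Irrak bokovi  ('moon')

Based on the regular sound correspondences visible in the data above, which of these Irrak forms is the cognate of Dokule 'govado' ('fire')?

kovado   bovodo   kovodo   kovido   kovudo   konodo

gohiwu ~ kohivu — Dokule g corresponds to Irrak k word-initially before a back vowel.
bagovi ~ bokovi — Dokule a corresponds to Irrak o after a consonant, before a consonant other than r, m, n, p, b, f, v.
Applying these to Dokule 'govado':
  govado → kovado   (g→k word-initially before a back vowel)
  kovado → kovodo   (a→o after a consonant, before a consonant other than r, m, n, p, b, f, v)
So the Irrak cognate is 'kovodo'.

kovodo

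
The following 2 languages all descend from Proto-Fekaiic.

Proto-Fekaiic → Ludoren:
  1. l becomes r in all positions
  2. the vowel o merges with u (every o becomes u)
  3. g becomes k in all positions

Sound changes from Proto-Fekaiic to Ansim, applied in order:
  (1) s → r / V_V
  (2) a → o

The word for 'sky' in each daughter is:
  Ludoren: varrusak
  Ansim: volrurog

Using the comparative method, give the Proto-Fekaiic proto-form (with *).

*valrusag

Position 3: Ludoren has r, Ansim has l. Ansim preserves l here (none of its changes turn any other segment into l), so the proto-segment is *l.
Position 7: Ludoren has a, Ansim has o. Ludoren preserves a here (none of its changes turn any other segment into a), so the proto-segment is *a.
This points to *valrusag. Verify forward in each daughter:
Ludoren: *valrusag > varrusag > varrusak  (by unconditioned shift, unconditioned shift)
Ansim: start from *valrusag.
  rule 1 (rhotacism): valrusag → valrurag
  rule 2 (vowel merger): valrurag → volrurog
  ⇒ Ansim volrurog
No other proto-form is consistent with every reflex, so the reconstruction is *valrusag.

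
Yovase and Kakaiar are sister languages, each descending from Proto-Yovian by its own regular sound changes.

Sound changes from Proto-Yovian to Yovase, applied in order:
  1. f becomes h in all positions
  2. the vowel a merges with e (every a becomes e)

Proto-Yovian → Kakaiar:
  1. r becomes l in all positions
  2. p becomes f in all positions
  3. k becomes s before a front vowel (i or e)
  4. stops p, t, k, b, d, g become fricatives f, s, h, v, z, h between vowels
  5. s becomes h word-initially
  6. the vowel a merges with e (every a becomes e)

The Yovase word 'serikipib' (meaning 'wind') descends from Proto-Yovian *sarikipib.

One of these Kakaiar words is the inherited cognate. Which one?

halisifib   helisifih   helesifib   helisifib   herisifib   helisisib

Kakaiar: *sarikipib
  sarikipib → salikipib   [unconditioned shift]
  salikipib → salikifib   [unconditioned shift]
  salikifib → salisifib   [palatalisation]
  salisifib (rule 4 does not apply)
  salisifib → halisifib   [debuccalisation]
  halisifib → helisifib   [vowel merger]
  giving Kakaiar helisifib.

helisifib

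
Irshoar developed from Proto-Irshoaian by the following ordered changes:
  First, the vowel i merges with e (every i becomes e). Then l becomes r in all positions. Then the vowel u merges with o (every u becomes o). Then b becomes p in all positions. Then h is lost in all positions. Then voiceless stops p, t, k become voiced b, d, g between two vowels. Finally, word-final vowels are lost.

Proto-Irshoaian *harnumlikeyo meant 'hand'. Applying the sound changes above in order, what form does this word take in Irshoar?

Irshoar: start from *harnumlikeyo.
  rule 1 (vowel merger): harnumlikeyo → harnumlekeyo
  rule 2 (unconditioned shift): harnumlekeyo → harnumrekeyo
  rule 3 (vowel merger): harnumrekeyo → harnomrekeyo
  rule 4: no change — harnomrekeyo
  rule 5 (h-loss): harnomrekeyo → arnomrekeyo
  rule 6 (intervocalic voicing): arnomrekeyo → arnomregeyo
  rule 7 (apocope): arnomregeyo → arnomregey
  ⇒ Irshoar arnomregey

arnomregey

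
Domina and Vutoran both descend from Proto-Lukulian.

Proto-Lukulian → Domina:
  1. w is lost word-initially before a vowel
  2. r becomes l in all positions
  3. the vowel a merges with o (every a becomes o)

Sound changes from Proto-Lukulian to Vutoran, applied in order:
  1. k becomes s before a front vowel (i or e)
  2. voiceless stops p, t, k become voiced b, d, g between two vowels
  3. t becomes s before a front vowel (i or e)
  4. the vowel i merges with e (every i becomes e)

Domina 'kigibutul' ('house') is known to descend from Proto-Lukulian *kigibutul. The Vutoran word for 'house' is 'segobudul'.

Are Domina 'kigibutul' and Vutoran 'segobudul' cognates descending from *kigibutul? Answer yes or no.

Derive the expected Vutoran reflex of *kigibutul:
Vutoran: *kigibutul > sigibutul > sigibudul > segebudul  (by palatalisation, intervocalic voicing, vowel merger)
The regular Vutoran reflex would be 'segebudul', but the attested form is 'segobudul'. The correspondence is irregular, so they are not cognates (the Vutoran form has a different source).

no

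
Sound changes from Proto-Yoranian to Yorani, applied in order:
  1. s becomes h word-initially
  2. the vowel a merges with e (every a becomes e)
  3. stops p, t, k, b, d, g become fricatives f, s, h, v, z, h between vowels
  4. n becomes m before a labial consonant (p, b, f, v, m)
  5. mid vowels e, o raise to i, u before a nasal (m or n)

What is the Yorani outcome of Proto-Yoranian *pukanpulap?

Yorani: *pukanpulap > pukenpulep > puhenpulep > puhempulep > puhimpulep  (by vowel merger, intervocalic lenition, nasal place assimilation, pre-nasal raising)

puhimpulep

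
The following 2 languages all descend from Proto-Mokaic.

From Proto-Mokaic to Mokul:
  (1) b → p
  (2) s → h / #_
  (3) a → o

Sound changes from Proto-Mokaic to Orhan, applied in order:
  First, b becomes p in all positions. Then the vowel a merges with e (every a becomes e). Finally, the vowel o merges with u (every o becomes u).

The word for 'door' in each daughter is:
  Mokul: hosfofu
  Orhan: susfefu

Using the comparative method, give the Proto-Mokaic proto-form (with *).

*sosfafu

Position 1: Mokul has h, Orhan has s. Orhan preserves s here (none of its changes turn any other segment into s), so the proto-segment is *s.
Position 5: Mokul has o, Orhan has e. Taking the neighbouring segments as reconstructed: Mokul o could go back to *a or *o; Orhan e could go back to *a or *e — the one source consistent with every daughter is *a.
Continuing position by position gives *sosfafu; check it forward:
Mokul: start from *sosfafu.
  rule 1: no change — sosfafu
  rule 2 (debuccalisation): sosfafu → hosfafu
  rule 3 (vowel merger): hosfafu → hosfofu
  ⇒ Mokul hosfofu
Orhan: *sosfafu
  sosfafu (rule 1 does not apply)
  sosfafu → sosfefu   [vowel merger]
  sosfefu → susfefu   [vowel merger]
  giving Orhan susfefu.
No other proto-form is consistent with every reflex, so the reconstruction is *sosfafu.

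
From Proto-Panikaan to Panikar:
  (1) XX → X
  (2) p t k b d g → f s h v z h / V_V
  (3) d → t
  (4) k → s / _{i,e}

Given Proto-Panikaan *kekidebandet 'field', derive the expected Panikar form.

Panikar: start from *kekidebandet.
  rule 1: no change — kekidebandet
  rule 2 (intervocalic lenition): kekidebandet → kehizevandet
  rule 3 (unconditioned shift): kehizevandet → kehizevantet
  rule 4 (palatalisation): kehizevantet → sehizevantet
  ⇒ Panikar sehizevantet

sehizevantet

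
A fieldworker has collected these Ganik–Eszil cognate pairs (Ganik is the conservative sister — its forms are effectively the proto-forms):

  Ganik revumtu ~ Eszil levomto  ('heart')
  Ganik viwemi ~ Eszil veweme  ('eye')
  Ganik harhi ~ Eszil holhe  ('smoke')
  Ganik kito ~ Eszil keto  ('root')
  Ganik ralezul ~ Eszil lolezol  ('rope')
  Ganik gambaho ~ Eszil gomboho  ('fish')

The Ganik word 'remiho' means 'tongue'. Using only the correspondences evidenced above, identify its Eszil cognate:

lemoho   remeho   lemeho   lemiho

revumtu ~ levomto — Ganik r corresponds to Eszil l word-initially before a front vowel.
viwemi ~ veweme, kito ~ keto — Ganik i corresponds to Eszil e after a consonant, before a consonant other than r, m, n, p, b, f, v.
Applying these to Ganik 'remiho':
  remiho → lemiho   (r→l word-initially before a front vowel)
  lemiho → lemeho   (i→e after a consonant, before a consonant other than r, m, n, p, b, f, v)
So the Eszil cognate is 'lemeho'.

lemeho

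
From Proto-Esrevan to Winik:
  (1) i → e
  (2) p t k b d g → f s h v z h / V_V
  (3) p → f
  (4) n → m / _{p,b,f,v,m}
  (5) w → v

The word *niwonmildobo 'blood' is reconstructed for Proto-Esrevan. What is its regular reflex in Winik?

Winik: start from *niwonmildobo.
  rule 1 (vowel merger): niwonmildobo → newonmeldobo
  rule 2 (intervocalic lenition): newonmeldobo → newonmeldovo
  rule 3: no change — newonmeldovo
  rule 4 (nasal place assimilation): newonmeldovo → newommeldovo
  rule 5 (unconditioned shift): newommeldovo → nevommeldovo
  ⇒ Winik nevommeldovo

nevommeldovo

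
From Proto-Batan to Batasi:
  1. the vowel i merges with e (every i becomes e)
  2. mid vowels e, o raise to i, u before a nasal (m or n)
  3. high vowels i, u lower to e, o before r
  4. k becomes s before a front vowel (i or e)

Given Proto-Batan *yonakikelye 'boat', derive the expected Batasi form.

yunaseselye

Batasi: start from *yonakikelye.
  rule 1 (vowel merger): yonakikelye → yonakekelye
  rule 2 (pre-nasal raising): yonakekelye → yunakekelye
  rule 3: no change — yunakekelye
  rule 4 (palatalisation): yunakekelye → yunaseselye
  ⇒ Batasi yunaseselye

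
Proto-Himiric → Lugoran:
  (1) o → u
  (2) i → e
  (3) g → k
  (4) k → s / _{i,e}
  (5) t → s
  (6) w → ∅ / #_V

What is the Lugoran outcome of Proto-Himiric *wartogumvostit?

Lugoran: start from *wartogumvostit.
  rule 1 (vowel merger): wartogumvostit → wartugumvustit
  rule 2 (vowel merger): wartugumvustit → wartugumvustet
  rule 3 (unconditioned shift): wartugumvustet → wartukumvustet
  rule 4: no change — wartukumvustet
  rule 5 (unconditioned shift): wartukumvustet → warsukumvusses
  rule 6 (glide loss): warsukumvusses → arsukumvusses
  ⇒ Lugoran arsukumvusses

arsukumvusses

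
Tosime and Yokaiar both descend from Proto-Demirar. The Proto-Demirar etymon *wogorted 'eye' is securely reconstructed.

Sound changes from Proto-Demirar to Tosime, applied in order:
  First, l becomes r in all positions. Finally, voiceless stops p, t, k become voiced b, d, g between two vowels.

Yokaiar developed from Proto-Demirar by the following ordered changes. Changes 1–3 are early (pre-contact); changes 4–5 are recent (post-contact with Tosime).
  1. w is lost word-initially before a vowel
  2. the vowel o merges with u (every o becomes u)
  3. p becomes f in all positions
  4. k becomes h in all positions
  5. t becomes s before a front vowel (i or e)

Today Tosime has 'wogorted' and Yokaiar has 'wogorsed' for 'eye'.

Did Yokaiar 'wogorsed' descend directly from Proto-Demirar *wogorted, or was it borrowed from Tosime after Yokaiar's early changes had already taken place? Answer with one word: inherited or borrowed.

If inherited, *wogorted would pass through all of Yokaiar's changes:
Yokaiar: start from *wogorted.
  rule 1 (glide loss): wogorted → ogorted
  rule 2 (vowel merger): ogorted → ugurted
  rule 3: no change — ugurted
  rule 4: no change — ugurted
  rule 5 (palatalisation): ugurted → ugursed
  ⇒ Yokaiar ugursed
If borrowed from Tosime 'wogorted' after the early changes, it would undergo only the recent ones:
  rule 4 (unconditioned shift): no change (wogorted)
  rule 5 (palatalisation): wogorted → wogorsed
  ⇒ as a loan: wogorsed
Yokaiar 'wogorsed' matches the loan outcome 'wogorsed', not the inherited 'ugursed' — it skipped the early Yokaiar changes, so it was borrowed from Tosime.

borrowed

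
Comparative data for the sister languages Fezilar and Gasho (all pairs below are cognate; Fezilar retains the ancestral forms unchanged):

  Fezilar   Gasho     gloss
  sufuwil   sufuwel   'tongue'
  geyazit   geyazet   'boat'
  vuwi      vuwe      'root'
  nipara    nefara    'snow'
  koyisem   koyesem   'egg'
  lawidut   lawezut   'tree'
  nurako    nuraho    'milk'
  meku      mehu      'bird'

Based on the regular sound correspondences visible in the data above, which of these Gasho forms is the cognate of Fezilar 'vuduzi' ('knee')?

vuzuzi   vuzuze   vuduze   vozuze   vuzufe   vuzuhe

lawidut ~ lawezut — Fezilar d corresponds to Gasho z between vowels (before a back vowel).
vuwi ~ vuwe — Fezilar i corresponds to Gasho e word-finally.
Applying these to Fezilar 'vuduzi':
  vuduzi → vuzuzi   (d→z between vowels (before a back vowel))
  vuzuzi → vuzuze   (i→e word-finally)
So the Gasho cognate is 'vuzuze'.

vuzuze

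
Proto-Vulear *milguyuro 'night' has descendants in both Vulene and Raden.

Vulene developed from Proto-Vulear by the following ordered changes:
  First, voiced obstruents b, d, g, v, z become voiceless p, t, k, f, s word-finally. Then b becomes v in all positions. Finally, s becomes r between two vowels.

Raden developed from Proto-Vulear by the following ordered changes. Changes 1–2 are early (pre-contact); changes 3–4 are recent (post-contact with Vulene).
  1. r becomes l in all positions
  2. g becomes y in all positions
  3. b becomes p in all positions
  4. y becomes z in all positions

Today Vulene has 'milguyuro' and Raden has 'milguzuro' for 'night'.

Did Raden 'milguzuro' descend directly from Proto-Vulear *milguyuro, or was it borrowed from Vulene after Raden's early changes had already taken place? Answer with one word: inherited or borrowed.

borrowed

If inherited, *milguyuro would pass through all of Raden's changes:
Raden: *milguyuro > milguyulo > milyuyulo > milzuzulo  (by unconditioned shift, unconditioned shift, unconditioned shift)
If borrowed from Vulene 'milguyuro' after the early changes, it would undergo only the recent ones:
  rule 3 (unconditioned shift): no change (milguyuro)
  rule 4 (unconditioned shift): milguyuro → milguzuro
  ⇒ as a loan: milguzuro
Raden 'milguzuro' matches the loan outcome 'milguzuro', not the inherited 'milzuzulo' — it skipped the early Raden changes, so it was borrowed from Vulene.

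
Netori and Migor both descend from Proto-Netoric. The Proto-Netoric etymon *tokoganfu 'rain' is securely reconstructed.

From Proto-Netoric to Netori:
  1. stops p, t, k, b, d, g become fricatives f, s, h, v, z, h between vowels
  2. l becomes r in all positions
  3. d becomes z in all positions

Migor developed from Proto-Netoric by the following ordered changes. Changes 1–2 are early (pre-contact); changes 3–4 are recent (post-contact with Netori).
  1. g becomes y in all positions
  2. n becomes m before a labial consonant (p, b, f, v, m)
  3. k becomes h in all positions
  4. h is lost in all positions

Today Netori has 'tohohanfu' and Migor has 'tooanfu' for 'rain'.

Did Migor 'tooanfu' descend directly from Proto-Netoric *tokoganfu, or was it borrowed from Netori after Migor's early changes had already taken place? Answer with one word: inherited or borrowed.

If inherited, *tokoganfu would pass through all of Migor's changes:
Migor: *tokoganfu
  tokoganfu → tokoyanfu   [unconditioned shift]
  tokoyanfu → tokoyamfu   [nasal place assimilation]
  tokoyamfu → tohoyamfu   [unconditioned shift]
  tohoyamfu → tooyamfu   [h-loss]
  giving Migor tooyamfu.
If borrowed from Netori 'tohohanfu' after the early changes, it would undergo only the recent ones:
  rule 3 (unconditioned shift): no change (tohohanfu)
  rule 4 (h-loss): tohohanfu → tooanfu
  ⇒ as a loan: tooanfu
Migor 'tooanfu' matches the loan outcome 'tooanfu', not the inherited 'tooyamfu' — it skipped the early Migor changes, so it was borrowed from Netori.

borrowed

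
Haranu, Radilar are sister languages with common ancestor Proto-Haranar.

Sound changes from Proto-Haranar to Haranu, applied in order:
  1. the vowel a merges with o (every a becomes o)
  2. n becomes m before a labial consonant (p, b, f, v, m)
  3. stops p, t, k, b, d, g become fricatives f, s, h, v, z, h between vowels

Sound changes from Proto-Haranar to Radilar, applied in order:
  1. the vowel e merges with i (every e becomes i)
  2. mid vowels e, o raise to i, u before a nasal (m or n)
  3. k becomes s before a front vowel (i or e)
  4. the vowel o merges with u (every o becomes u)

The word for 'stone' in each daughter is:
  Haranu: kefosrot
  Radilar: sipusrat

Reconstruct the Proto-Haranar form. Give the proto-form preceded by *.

Position 4: Haranu has o, Radilar has u. Taking the neighbouring segments as reconstructed: Haranu o could go back to *a or *o; Radilar u could go back to *o or *u — the one source consistent with every daughter is *o.
Position 7: Haranu has o, Radilar has a. Radilar preserves a here (none of its changes turn any other segment into a), so the proto-segment is *a.
Position 3: Haranu has f, Radilar has p. Radilar preserves p here (none of its changes turn any other segment into p), so the proto-segment is *p.
This points to *keposrat. Verify forward in each daughter:
Haranu: *keposrat
  keposrat → keposrot   [vowel merger]
  keposrot (rule 2 does not apply)
  keposrot → kefosrot   [intervocalic lenition]
  giving Haranu kefosrot.
Radilar: start from *keposrat.
  rule 1 (vowel merger): keposrat → kiposrat
  rule 2: no change — kiposrat
  rule 3 (palatalisation): kiposrat → siposrat
  rule 4 (vowel merger): siposrat → sipusrat
  ⇒ Radilar sipusrat
Only *keposrat yields all of Haranu kefosrot, Radilar sipusrat.

*keposrat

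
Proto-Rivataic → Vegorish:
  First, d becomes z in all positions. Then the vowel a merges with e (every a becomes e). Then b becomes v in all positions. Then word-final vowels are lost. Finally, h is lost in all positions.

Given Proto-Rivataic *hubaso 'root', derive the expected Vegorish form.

uves

Vegorish: *hubaso > hubeso > huveso > huves > uves  (by vowel merger, unconditioned shift, apocope, h-loss)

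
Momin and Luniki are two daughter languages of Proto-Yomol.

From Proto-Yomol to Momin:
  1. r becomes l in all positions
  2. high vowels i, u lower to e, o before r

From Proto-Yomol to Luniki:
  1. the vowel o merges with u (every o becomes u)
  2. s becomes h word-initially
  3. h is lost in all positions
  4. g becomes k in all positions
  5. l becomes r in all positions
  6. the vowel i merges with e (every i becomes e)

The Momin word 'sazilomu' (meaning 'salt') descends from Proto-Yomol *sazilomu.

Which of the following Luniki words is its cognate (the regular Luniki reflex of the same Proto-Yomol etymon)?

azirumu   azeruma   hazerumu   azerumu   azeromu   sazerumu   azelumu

azerumu

Luniki: *sazilomu
  sazilomu → sazilumu   [vowel merger]
  sazilumu → hazilumu   [debuccalisation]
  hazilumu → azilumu   [h-loss]
  azilumu (rule 4 does not apply)
  azilumu → azirumu   [unconditioned shift]
  azirumu → azerumu   [vowel merger]
  giving Luniki azerumu.
Among the options, 'azerumu' alone shows every Luniki change applied in order.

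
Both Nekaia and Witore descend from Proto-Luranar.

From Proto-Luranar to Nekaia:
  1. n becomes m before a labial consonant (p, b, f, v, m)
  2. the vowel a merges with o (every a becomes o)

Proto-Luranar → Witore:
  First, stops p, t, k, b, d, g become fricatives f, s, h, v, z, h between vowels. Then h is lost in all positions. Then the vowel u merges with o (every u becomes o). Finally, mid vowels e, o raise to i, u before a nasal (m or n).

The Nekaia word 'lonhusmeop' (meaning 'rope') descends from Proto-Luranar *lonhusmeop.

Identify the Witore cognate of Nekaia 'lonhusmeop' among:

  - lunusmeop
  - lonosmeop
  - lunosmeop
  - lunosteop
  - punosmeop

lunosmeop

Witore: start from *lonhusmeop.
  rule 1: no change — lonhusmeop
  rule 2 (h-loss): lonhusmeop → lonusmeop
  rule 3 (vowel merger): lonusmeop → lonosmeop
  rule 4 (pre-nasal raising): lonosmeop → lunosmeop
  ⇒ Witore lunosmeop
The other candidates each miss or misapply at least one Witore change.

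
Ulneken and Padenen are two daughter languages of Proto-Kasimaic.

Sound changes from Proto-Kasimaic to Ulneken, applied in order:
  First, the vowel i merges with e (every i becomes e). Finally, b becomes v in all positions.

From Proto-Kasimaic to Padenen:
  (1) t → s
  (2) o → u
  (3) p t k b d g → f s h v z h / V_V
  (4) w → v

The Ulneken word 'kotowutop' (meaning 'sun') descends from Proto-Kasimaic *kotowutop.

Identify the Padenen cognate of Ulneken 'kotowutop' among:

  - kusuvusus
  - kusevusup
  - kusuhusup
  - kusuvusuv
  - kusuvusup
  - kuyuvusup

kusuvusup

Padenen: *kotowutop
  kotowutop → kosowusop   [unconditioned shift]
  kosowusop → kusuwusup   [vowel merger]
  kusuwusup (rule 3 does not apply)
  kusuwusup → kusuvusup   [unconditioned shift]
  giving Padenen kusuvusup.
Only 'kusuvusup' matches the regular Padenen development of *kotowutop.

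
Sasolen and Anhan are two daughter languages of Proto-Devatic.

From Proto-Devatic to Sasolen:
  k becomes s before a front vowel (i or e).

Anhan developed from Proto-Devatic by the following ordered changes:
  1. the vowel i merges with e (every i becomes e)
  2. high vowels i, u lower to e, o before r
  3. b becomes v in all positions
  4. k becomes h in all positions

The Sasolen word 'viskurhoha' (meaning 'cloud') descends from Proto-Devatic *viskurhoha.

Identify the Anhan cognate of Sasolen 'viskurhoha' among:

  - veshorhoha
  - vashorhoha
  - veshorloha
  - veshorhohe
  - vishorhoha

Anhan: *viskurhoha
  viskurhoha → veskurhoha   [vowel merger]
  veskurhoha → veskorhoha   [pre-rhotic lowering]
  veskorhoha (rule 3 does not apply)
  veskorhoha → veshorhoha   [unconditioned shift]
  giving Anhan veshorhoha.

veshorhoha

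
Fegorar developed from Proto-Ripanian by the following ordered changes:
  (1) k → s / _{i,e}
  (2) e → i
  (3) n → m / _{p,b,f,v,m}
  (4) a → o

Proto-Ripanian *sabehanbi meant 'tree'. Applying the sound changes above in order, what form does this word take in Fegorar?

Fegorar: start from *sabehanbi.
  rule 1: no change — sabehanbi
  rule 2 (vowel merger): sabehanbi → sabihanbi
  rule 3 (nasal place assimilation): sabihanbi → sabihambi
  rule 4 (vowel merger): sabihambi → sobihombi
  ⇒ Fegorar sobihombi

sobihombi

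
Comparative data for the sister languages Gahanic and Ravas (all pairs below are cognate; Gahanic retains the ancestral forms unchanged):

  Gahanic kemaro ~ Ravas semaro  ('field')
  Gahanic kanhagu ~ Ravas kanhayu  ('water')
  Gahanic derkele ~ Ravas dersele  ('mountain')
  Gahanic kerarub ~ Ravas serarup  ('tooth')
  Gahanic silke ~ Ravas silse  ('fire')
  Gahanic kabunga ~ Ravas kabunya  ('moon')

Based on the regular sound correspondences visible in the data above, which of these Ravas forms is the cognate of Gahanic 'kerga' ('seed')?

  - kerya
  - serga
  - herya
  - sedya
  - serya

kemaro ~ semaro, kerarub ~ serarup — Gahanic k corresponds to Ravas s word-initially before a front vowel.
kabunga ~ kabunya — Gahanic g corresponds to Ravas y after a consonant, before a back vowel.
Applying these to Gahanic 'kerga':
  kerga → serga   (k→s word-initially before a front vowel)
  serga → serya   (g→y after a consonant, before a back vowel)
So the Ravas cognate is 'serya'.

serya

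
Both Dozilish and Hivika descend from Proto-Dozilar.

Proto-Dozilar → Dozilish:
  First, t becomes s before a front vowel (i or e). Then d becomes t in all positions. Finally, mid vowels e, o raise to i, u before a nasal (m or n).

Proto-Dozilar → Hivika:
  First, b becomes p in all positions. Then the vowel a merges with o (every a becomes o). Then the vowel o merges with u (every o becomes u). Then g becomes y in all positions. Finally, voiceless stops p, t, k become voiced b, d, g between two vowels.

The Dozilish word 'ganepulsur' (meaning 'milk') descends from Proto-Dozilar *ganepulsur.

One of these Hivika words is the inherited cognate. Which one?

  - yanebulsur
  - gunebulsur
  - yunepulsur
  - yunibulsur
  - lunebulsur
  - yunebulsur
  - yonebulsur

Hivika: *ganepulsur
  ganepulsur (rule 1 does not apply)
  ganepulsur → gonepulsur   [vowel merger]
  gonepulsur → gunepulsur   [vowel merger]
  gunepulsur → yunepulsur   [unconditioned shift]
  yunepulsur → yunebulsur   [intervocalic voicing]
  giving Hivika yunebulsur.
The other candidates each miss or misapply at least one Hivika change.

yunebulsur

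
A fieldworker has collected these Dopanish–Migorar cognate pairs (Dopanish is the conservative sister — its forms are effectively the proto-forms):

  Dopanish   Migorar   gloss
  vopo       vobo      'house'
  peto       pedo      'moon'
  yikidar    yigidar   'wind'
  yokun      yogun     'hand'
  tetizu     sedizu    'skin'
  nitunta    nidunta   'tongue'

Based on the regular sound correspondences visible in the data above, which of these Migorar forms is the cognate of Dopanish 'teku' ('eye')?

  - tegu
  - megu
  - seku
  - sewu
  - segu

tetizu ~ sedizu — Dopanish t corresponds to Migorar s word-initially before a front vowel.
yokun ~ yogun — Dopanish k corresponds to Migorar g between vowels (before a back vowel).
Applying these to Dopanish 'teku':
  teku → seku   (t→s word-initially before a front vowel)
  seku → segu   (k→g between vowels (before a back vowel))
So the Migorar cognate is 'segu'.

segu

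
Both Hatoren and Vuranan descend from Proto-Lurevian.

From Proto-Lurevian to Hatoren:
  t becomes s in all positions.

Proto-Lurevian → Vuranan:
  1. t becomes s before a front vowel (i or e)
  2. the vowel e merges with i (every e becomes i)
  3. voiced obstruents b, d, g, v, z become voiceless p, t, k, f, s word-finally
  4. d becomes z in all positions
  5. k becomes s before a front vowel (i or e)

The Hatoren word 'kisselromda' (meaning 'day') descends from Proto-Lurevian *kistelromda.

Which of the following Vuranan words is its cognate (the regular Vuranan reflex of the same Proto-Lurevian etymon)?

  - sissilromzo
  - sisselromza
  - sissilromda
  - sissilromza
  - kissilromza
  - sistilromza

Vuranan: *kistelromda > kisselromda > kissilromda > kissilromza > sissilromza  (by palatalisation, vowel merger, unconditioned shift, palatalisation)

sissilromza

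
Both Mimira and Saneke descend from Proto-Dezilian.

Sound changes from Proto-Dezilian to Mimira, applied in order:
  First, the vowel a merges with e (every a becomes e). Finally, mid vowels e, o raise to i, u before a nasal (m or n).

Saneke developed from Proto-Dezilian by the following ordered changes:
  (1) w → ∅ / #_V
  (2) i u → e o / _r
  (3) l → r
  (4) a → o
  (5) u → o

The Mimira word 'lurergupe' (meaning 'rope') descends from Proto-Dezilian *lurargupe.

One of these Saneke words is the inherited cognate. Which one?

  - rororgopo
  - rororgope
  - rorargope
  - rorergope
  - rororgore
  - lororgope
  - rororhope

rororgope

Saneke: *lurargupe > lorargupe > rorargupe > rororgupe > rororgope  (by pre-rhotic lowering, unconditioned shift, vowel merger, vowel merger)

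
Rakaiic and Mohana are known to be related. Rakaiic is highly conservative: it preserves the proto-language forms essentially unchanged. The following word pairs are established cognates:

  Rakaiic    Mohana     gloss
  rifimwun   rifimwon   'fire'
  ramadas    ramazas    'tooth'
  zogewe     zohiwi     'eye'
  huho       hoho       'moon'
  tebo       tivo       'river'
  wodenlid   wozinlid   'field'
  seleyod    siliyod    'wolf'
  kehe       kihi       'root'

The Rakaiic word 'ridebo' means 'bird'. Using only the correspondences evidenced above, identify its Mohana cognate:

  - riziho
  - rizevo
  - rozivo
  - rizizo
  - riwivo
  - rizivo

wodenlid ~ wozinlid — Rakaiic d corresponds to Mohana z between vowels (before a front vowel).
tebo ~ tivo — Rakaiic e corresponds to Mohana i after a consonant, before a labial obstruent.
tebo ~ tivo — Rakaiic b corresponds to Mohana v between vowels (before a back vowel).
Applying these to Rakaiic 'ridebo':
  ridebo → rizebo   (d→z between vowels (before a front vowel))
  rizebo → rizibo   (e→i after a consonant, before a labial obstruent)
  rizibo → rizivo   (b→v between vowels (before a back vowel))
So the Mohana cognate is 'rizivo'.

rizivo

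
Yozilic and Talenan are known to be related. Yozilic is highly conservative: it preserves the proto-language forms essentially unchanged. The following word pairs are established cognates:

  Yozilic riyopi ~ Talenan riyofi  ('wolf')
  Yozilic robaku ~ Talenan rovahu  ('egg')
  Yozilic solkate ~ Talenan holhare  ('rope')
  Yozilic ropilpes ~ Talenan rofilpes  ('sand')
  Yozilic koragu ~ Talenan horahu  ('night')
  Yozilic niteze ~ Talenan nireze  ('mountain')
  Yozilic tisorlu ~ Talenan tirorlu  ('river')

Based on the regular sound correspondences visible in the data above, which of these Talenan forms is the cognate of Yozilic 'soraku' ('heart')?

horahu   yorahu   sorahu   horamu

solkate ~ holhare — Yozilic s corresponds to Talenan h word-initially before a back vowel.
robaku ~ rovahu — Yozilic k corresponds to Talenan h between vowels (before a back vowel).
Applying these to Yozilic 'soraku':
  soraku → horaku   (s→h word-initially before a back vowel)
  horaku → horahu   (k→h between vowels (before a back vowel))
So the Talenan cognate is 'horahu'.

horahu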